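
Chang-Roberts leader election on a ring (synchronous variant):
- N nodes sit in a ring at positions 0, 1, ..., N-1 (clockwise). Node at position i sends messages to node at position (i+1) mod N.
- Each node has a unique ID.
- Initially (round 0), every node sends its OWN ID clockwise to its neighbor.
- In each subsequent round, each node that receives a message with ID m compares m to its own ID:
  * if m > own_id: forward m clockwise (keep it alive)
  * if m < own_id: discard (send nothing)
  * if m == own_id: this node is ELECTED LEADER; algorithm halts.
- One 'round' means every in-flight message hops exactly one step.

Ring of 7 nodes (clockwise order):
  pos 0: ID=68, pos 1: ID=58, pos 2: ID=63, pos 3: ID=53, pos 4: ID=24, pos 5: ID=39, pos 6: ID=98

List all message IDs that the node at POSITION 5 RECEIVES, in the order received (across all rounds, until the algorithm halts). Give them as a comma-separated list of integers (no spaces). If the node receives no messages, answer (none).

Round 1: pos1(id58) recv 68: fwd; pos2(id63) recv 58: drop; pos3(id53) recv 63: fwd; pos4(id24) recv 53: fwd; pos5(id39) recv 24: drop; pos6(id98) recv 39: drop; pos0(id68) recv 98: fwd
Round 2: pos2(id63) recv 68: fwd; pos4(id24) recv 63: fwd; pos5(id39) recv 53: fwd; pos1(id58) recv 98: fwd
Round 3: pos3(id53) recv 68: fwd; pos5(id39) recv 63: fwd; pos6(id98) recv 53: drop; pos2(id63) recv 98: fwd
Round 4: pos4(id24) recv 68: fwd; pos6(id98) recv 63: drop; pos3(id53) recv 98: fwd
Round 5: pos5(id39) recv 68: fwd; pos4(id24) recv 98: fwd
Round 6: pos6(id98) recv 68: drop; pos5(id39) recv 98: fwd
Round 7: pos6(id98) recv 98: ELECTED

Answer: 24,53,63,68,98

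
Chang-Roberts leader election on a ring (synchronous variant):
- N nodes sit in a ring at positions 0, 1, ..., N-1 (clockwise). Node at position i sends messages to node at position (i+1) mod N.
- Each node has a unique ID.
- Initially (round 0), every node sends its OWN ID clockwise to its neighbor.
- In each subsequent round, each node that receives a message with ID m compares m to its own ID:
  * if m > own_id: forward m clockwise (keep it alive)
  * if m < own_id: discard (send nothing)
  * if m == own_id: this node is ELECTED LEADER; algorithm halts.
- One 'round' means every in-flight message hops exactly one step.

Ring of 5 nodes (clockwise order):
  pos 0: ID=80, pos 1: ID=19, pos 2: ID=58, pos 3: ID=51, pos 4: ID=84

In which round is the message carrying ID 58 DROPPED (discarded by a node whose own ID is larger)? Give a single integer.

Answer: 2

Derivation:
Round 1: pos1(id19) recv 80: fwd; pos2(id58) recv 19: drop; pos3(id51) recv 58: fwd; pos4(id84) recv 51: drop; pos0(id80) recv 84: fwd
Round 2: pos2(id58) recv 80: fwd; pos4(id84) recv 58: drop; pos1(id19) recv 84: fwd
Round 3: pos3(id51) recv 80: fwd; pos2(id58) recv 84: fwd
Round 4: pos4(id84) recv 80: drop; pos3(id51) recv 84: fwd
Round 5: pos4(id84) recv 84: ELECTED
Message ID 58 originates at pos 2; dropped at pos 4 in round 2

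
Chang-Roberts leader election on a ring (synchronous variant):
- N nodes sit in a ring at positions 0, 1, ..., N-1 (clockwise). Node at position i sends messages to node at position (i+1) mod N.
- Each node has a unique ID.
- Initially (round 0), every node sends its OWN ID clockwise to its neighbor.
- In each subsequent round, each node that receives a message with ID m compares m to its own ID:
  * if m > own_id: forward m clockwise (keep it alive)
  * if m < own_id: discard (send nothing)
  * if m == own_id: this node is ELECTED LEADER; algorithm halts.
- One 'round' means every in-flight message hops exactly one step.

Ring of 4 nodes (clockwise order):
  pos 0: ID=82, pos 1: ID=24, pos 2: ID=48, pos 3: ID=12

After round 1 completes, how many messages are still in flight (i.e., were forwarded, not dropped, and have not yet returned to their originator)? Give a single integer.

Answer: 2

Derivation:
Round 1: pos1(id24) recv 82: fwd; pos2(id48) recv 24: drop; pos3(id12) recv 48: fwd; pos0(id82) recv 12: drop
After round 1: 2 messages still in flight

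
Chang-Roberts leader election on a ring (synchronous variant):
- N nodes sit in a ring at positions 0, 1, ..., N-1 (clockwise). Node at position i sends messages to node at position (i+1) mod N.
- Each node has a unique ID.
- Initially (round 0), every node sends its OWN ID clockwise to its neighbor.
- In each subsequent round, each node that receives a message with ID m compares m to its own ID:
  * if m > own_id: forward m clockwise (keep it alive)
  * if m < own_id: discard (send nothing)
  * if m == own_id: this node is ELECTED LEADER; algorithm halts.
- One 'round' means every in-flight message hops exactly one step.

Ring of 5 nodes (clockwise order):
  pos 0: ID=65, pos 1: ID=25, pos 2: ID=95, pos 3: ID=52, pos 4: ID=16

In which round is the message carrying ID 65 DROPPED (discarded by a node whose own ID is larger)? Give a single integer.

Answer: 2

Derivation:
Round 1: pos1(id25) recv 65: fwd; pos2(id95) recv 25: drop; pos3(id52) recv 95: fwd; pos4(id16) recv 52: fwd; pos0(id65) recv 16: drop
Round 2: pos2(id95) recv 65: drop; pos4(id16) recv 95: fwd; pos0(id65) recv 52: drop
Round 3: pos0(id65) recv 95: fwd
Round 4: pos1(id25) recv 95: fwd
Round 5: pos2(id95) recv 95: ELECTED
Message ID 65 originates at pos 0; dropped at pos 2 in round 2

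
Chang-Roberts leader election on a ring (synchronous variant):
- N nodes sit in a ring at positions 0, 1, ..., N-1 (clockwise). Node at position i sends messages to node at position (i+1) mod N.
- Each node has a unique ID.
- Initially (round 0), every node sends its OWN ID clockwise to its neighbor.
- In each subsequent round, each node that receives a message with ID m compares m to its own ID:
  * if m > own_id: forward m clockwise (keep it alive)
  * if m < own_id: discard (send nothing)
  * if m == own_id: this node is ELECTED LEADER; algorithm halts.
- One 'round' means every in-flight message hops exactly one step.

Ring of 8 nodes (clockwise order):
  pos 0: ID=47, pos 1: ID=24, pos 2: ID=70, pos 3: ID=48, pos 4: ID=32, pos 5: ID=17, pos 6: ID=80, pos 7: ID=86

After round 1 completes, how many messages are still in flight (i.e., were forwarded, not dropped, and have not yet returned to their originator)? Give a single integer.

Round 1: pos1(id24) recv 47: fwd; pos2(id70) recv 24: drop; pos3(id48) recv 70: fwd; pos4(id32) recv 48: fwd; pos5(id17) recv 32: fwd; pos6(id80) recv 17: drop; pos7(id86) recv 80: drop; pos0(id47) recv 86: fwd
After round 1: 5 messages still in flight

Answer: 5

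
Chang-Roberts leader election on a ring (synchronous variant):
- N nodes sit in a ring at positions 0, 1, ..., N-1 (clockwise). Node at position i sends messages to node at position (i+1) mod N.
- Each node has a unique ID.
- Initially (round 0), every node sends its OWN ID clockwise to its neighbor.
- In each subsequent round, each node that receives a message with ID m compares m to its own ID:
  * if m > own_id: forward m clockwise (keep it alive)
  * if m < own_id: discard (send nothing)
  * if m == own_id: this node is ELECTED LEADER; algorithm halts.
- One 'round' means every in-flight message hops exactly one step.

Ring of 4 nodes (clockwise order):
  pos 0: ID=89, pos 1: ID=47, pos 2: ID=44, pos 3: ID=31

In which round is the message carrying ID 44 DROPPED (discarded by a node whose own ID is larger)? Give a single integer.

Answer: 2

Derivation:
Round 1: pos1(id47) recv 89: fwd; pos2(id44) recv 47: fwd; pos3(id31) recv 44: fwd; pos0(id89) recv 31: drop
Round 2: pos2(id44) recv 89: fwd; pos3(id31) recv 47: fwd; pos0(id89) recv 44: drop
Round 3: pos3(id31) recv 89: fwd; pos0(id89) recv 47: drop
Round 4: pos0(id89) recv 89: ELECTED
Message ID 44 originates at pos 2; dropped at pos 0 in round 2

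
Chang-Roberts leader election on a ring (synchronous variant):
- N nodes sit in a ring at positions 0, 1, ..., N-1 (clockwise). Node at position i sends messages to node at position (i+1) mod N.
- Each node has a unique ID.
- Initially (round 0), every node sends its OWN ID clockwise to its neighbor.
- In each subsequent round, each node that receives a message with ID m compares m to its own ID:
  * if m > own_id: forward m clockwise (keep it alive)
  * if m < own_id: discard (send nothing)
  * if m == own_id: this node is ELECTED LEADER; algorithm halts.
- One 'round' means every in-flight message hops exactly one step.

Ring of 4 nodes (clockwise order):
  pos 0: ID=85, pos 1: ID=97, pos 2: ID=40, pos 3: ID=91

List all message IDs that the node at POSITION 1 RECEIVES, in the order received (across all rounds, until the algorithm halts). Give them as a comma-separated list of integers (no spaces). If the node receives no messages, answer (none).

Round 1: pos1(id97) recv 85: drop; pos2(id40) recv 97: fwd; pos3(id91) recv 40: drop; pos0(id85) recv 91: fwd
Round 2: pos3(id91) recv 97: fwd; pos1(id97) recv 91: drop
Round 3: pos0(id85) recv 97: fwd
Round 4: pos1(id97) recv 97: ELECTED

Answer: 85,91,97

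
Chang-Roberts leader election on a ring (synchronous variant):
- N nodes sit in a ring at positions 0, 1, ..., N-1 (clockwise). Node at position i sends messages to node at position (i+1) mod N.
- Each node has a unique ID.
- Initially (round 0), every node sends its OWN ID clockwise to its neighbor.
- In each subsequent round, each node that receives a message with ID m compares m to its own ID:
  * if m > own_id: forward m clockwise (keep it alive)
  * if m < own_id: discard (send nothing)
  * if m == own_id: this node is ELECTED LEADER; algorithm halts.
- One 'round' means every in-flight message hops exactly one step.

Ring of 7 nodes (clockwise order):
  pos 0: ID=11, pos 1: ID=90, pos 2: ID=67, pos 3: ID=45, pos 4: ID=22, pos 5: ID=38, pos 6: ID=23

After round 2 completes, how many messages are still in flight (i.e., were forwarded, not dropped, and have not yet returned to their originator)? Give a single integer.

Answer: 4

Derivation:
Round 1: pos1(id90) recv 11: drop; pos2(id67) recv 90: fwd; pos3(id45) recv 67: fwd; pos4(id22) recv 45: fwd; pos5(id38) recv 22: drop; pos6(id23) recv 38: fwd; pos0(id11) recv 23: fwd
Round 2: pos3(id45) recv 90: fwd; pos4(id22) recv 67: fwd; pos5(id38) recv 45: fwd; pos0(id11) recv 38: fwd; pos1(id90) recv 23: drop
After round 2: 4 messages still in flight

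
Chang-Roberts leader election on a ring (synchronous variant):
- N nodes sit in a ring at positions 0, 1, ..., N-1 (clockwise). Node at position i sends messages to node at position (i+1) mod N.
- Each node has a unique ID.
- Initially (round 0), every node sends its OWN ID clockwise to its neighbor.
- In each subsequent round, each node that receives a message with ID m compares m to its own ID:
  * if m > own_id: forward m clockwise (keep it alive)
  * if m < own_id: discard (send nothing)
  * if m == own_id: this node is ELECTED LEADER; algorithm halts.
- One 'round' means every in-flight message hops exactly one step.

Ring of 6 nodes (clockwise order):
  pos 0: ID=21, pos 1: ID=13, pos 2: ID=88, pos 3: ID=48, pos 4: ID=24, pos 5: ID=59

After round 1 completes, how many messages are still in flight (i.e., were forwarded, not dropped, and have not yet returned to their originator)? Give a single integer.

Round 1: pos1(id13) recv 21: fwd; pos2(id88) recv 13: drop; pos3(id48) recv 88: fwd; pos4(id24) recv 48: fwd; pos5(id59) recv 24: drop; pos0(id21) recv 59: fwd
After round 1: 4 messages still in flight

Answer: 4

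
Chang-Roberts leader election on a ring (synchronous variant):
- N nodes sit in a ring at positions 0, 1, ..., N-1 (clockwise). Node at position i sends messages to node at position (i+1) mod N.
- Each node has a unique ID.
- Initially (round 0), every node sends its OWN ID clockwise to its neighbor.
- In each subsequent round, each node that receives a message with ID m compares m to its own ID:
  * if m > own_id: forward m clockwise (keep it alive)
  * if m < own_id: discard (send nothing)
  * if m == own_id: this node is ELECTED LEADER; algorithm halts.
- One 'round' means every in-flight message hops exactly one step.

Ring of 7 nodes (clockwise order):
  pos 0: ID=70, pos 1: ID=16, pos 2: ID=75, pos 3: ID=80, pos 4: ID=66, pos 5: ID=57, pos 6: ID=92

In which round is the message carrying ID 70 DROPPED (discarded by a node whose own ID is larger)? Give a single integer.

Round 1: pos1(id16) recv 70: fwd; pos2(id75) recv 16: drop; pos3(id80) recv 75: drop; pos4(id66) recv 80: fwd; pos5(id57) recv 66: fwd; pos6(id92) recv 57: drop; pos0(id70) recv 92: fwd
Round 2: pos2(id75) recv 70: drop; pos5(id57) recv 80: fwd; pos6(id92) recv 66: drop; pos1(id16) recv 92: fwd
Round 3: pos6(id92) recv 80: drop; pos2(id75) recv 92: fwd
Round 4: pos3(id80) recv 92: fwd
Round 5: pos4(id66) recv 92: fwd
Round 6: pos5(id57) recv 92: fwd
Round 7: pos6(id92) recv 92: ELECTED
Message ID 70 originates at pos 0; dropped at pos 2 in round 2

Answer: 2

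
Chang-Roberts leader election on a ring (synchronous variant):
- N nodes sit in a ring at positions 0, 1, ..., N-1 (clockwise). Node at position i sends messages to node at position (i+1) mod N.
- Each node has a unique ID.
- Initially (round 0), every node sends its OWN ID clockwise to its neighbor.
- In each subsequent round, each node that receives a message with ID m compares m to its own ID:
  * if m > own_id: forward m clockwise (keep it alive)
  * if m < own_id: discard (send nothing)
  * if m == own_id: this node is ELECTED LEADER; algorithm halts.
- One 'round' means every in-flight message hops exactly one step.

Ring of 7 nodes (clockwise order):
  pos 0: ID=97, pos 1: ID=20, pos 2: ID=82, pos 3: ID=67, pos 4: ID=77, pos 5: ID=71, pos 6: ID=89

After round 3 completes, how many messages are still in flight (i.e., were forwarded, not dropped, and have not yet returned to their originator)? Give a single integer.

Answer: 2

Derivation:
Round 1: pos1(id20) recv 97: fwd; pos2(id82) recv 20: drop; pos3(id67) recv 82: fwd; pos4(id77) recv 67: drop; pos5(id71) recv 77: fwd; pos6(id89) recv 71: drop; pos0(id97) recv 89: drop
Round 2: pos2(id82) recv 97: fwd; pos4(id77) recv 82: fwd; pos6(id89) recv 77: drop
Round 3: pos3(id67) recv 97: fwd; pos5(id71) recv 82: fwd
After round 3: 2 messages still in flight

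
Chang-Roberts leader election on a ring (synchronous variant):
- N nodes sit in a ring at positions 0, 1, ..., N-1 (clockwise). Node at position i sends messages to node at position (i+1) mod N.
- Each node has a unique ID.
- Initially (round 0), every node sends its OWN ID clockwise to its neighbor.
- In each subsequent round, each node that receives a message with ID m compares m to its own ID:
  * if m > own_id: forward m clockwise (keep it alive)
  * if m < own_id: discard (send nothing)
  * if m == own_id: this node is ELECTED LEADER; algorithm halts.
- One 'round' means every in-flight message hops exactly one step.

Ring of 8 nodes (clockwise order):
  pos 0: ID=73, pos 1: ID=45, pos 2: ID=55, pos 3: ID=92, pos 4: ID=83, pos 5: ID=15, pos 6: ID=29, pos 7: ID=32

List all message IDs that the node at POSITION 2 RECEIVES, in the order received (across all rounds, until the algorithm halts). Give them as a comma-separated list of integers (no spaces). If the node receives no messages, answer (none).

Round 1: pos1(id45) recv 73: fwd; pos2(id55) recv 45: drop; pos3(id92) recv 55: drop; pos4(id83) recv 92: fwd; pos5(id15) recv 83: fwd; pos6(id29) recv 15: drop; pos7(id32) recv 29: drop; pos0(id73) recv 32: drop
Round 2: pos2(id55) recv 73: fwd; pos5(id15) recv 92: fwd; pos6(id29) recv 83: fwd
Round 3: pos3(id92) recv 73: drop; pos6(id29) recv 92: fwd; pos7(id32) recv 83: fwd
Round 4: pos7(id32) recv 92: fwd; pos0(id73) recv 83: fwd
Round 5: pos0(id73) recv 92: fwd; pos1(id45) recv 83: fwd
Round 6: pos1(id45) recv 92: fwd; pos2(id55) recv 83: fwd
Round 7: pos2(id55) recv 92: fwd; pos3(id92) recv 83: drop
Round 8: pos3(id92) recv 92: ELECTED

Answer: 45,73,83,92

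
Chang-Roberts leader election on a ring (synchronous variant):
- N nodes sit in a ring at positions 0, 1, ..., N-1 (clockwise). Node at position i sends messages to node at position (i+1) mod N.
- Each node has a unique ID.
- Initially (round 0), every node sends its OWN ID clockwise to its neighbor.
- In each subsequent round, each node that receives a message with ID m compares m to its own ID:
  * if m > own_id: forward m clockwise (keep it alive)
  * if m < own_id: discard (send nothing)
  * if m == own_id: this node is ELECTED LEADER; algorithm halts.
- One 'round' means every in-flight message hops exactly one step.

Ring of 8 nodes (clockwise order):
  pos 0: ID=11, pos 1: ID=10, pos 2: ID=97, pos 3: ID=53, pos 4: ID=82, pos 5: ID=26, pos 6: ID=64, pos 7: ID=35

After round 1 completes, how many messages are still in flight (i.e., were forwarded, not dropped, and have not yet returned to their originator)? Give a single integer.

Round 1: pos1(id10) recv 11: fwd; pos2(id97) recv 10: drop; pos3(id53) recv 97: fwd; pos4(id82) recv 53: drop; pos5(id26) recv 82: fwd; pos6(id64) recv 26: drop; pos7(id35) recv 64: fwd; pos0(id11) recv 35: fwd
After round 1: 5 messages still in flight

Answer: 5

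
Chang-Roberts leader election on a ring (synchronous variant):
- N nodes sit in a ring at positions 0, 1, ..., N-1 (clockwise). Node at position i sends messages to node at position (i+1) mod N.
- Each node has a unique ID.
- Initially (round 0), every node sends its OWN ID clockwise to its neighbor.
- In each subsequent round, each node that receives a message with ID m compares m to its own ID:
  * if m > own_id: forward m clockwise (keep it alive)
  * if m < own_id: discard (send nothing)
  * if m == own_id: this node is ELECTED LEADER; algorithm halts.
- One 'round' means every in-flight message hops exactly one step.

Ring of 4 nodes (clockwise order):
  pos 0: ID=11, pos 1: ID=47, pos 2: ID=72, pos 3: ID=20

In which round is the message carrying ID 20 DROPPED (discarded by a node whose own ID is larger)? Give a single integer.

Round 1: pos1(id47) recv 11: drop; pos2(id72) recv 47: drop; pos3(id20) recv 72: fwd; pos0(id11) recv 20: fwd
Round 2: pos0(id11) recv 72: fwd; pos1(id47) recv 20: drop
Round 3: pos1(id47) recv 72: fwd
Round 4: pos2(id72) recv 72: ELECTED
Message ID 20 originates at pos 3; dropped at pos 1 in round 2

Answer: 2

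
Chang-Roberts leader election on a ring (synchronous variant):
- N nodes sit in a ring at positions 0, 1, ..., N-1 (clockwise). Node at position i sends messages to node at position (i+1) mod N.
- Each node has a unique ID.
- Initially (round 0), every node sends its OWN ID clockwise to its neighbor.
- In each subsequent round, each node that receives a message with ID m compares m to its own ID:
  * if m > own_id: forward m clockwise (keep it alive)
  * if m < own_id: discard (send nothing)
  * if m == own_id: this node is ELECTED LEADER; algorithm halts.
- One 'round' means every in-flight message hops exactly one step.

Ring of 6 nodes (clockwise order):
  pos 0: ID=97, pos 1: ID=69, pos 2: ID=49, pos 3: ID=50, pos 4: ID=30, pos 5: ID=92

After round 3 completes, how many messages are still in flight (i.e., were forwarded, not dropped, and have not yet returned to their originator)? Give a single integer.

Answer: 2

Derivation:
Round 1: pos1(id69) recv 97: fwd; pos2(id49) recv 69: fwd; pos3(id50) recv 49: drop; pos4(id30) recv 50: fwd; pos5(id92) recv 30: drop; pos0(id97) recv 92: drop
Round 2: pos2(id49) recv 97: fwd; pos3(id50) recv 69: fwd; pos5(id92) recv 50: drop
Round 3: pos3(id50) recv 97: fwd; pos4(id30) recv 69: fwd
After round 3: 2 messages still in flight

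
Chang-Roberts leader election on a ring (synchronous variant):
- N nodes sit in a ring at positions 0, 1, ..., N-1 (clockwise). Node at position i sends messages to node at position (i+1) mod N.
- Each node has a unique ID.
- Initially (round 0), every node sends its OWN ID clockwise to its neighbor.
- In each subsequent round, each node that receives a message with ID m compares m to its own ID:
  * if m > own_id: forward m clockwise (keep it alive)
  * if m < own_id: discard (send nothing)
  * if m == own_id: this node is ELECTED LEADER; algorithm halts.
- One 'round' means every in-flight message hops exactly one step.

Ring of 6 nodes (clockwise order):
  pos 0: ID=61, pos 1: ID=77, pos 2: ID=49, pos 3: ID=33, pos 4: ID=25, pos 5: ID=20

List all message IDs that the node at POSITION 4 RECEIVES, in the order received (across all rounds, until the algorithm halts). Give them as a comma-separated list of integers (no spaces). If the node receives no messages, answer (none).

Round 1: pos1(id77) recv 61: drop; pos2(id49) recv 77: fwd; pos3(id33) recv 49: fwd; pos4(id25) recv 33: fwd; pos5(id20) recv 25: fwd; pos0(id61) recv 20: drop
Round 2: pos3(id33) recv 77: fwd; pos4(id25) recv 49: fwd; pos5(id20) recv 33: fwd; pos0(id61) recv 25: drop
Round 3: pos4(id25) recv 77: fwd; pos5(id20) recv 49: fwd; pos0(id61) recv 33: drop
Round 4: pos5(id20) recv 77: fwd; pos0(id61) recv 49: drop
Round 5: pos0(id61) recv 77: fwd
Round 6: pos1(id77) recv 77: ELECTED

Answer: 33,49,77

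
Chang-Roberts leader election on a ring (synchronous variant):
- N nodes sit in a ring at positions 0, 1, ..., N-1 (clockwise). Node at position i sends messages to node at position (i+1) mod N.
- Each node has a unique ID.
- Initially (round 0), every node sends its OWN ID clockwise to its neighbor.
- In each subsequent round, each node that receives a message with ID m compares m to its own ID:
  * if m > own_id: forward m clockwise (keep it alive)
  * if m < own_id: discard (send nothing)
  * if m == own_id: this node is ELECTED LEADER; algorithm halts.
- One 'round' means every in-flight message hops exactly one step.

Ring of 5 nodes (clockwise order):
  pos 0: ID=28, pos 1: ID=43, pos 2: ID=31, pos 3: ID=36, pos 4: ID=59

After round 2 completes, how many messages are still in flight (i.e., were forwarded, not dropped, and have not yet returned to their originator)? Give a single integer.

Round 1: pos1(id43) recv 28: drop; pos2(id31) recv 43: fwd; pos3(id36) recv 31: drop; pos4(id59) recv 36: drop; pos0(id28) recv 59: fwd
Round 2: pos3(id36) recv 43: fwd; pos1(id43) recv 59: fwd
After round 2: 2 messages still in flight

Answer: 2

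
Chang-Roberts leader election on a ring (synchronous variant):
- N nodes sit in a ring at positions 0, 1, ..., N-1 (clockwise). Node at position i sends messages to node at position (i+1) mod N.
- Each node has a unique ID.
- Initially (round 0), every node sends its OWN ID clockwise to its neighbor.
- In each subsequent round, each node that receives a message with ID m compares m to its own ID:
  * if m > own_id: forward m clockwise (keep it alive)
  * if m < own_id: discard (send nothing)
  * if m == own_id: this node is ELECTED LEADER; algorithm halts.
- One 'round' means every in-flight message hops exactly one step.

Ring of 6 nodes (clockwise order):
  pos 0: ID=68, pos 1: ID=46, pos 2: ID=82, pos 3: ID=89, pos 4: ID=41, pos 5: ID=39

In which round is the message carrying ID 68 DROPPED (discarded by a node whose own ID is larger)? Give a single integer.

Answer: 2

Derivation:
Round 1: pos1(id46) recv 68: fwd; pos2(id82) recv 46: drop; pos3(id89) recv 82: drop; pos4(id41) recv 89: fwd; pos5(id39) recv 41: fwd; pos0(id68) recv 39: drop
Round 2: pos2(id82) recv 68: drop; pos5(id39) recv 89: fwd; pos0(id68) recv 41: drop
Round 3: pos0(id68) recv 89: fwd
Round 4: pos1(id46) recv 89: fwd
Round 5: pos2(id82) recv 89: fwd
Round 6: pos3(id89) recv 89: ELECTED
Message ID 68 originates at pos 0; dropped at pos 2 in round 2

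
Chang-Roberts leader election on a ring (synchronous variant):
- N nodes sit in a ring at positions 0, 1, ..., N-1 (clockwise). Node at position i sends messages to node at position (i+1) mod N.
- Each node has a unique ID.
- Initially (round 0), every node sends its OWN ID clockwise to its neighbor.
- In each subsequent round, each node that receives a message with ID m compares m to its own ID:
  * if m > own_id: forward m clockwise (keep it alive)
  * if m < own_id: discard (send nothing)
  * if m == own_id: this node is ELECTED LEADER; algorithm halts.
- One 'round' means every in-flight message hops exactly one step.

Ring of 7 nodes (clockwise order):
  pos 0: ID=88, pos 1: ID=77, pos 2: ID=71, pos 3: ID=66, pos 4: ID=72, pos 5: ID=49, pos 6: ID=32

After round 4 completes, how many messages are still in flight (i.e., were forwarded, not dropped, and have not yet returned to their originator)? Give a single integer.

Round 1: pos1(id77) recv 88: fwd; pos2(id71) recv 77: fwd; pos3(id66) recv 71: fwd; pos4(id72) recv 66: drop; pos5(id49) recv 72: fwd; pos6(id32) recv 49: fwd; pos0(id88) recv 32: drop
Round 2: pos2(id71) recv 88: fwd; pos3(id66) recv 77: fwd; pos4(id72) recv 71: drop; pos6(id32) recv 72: fwd; pos0(id88) recv 49: drop
Round 3: pos3(id66) recv 88: fwd; pos4(id72) recv 77: fwd; pos0(id88) recv 72: drop
Round 4: pos4(id72) recv 88: fwd; pos5(id49) recv 77: fwd
After round 4: 2 messages still in flight

Answer: 2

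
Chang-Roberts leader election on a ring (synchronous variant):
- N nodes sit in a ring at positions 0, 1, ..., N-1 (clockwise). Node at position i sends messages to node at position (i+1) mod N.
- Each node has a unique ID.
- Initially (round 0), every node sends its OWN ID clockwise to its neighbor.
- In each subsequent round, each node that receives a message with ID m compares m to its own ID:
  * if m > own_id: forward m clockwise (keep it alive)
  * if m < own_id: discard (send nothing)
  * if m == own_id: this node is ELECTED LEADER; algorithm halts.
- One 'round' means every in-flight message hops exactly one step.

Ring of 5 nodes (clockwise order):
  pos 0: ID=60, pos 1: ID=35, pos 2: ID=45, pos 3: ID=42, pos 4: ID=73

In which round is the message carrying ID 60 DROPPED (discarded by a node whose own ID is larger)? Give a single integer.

Answer: 4

Derivation:
Round 1: pos1(id35) recv 60: fwd; pos2(id45) recv 35: drop; pos3(id42) recv 45: fwd; pos4(id73) recv 42: drop; pos0(id60) recv 73: fwd
Round 2: pos2(id45) recv 60: fwd; pos4(id73) recv 45: drop; pos1(id35) recv 73: fwd
Round 3: pos3(id42) recv 60: fwd; pos2(id45) recv 73: fwd
Round 4: pos4(id73) recv 60: drop; pos3(id42) recv 73: fwd
Round 5: pos4(id73) recv 73: ELECTED
Message ID 60 originates at pos 0; dropped at pos 4 in round 4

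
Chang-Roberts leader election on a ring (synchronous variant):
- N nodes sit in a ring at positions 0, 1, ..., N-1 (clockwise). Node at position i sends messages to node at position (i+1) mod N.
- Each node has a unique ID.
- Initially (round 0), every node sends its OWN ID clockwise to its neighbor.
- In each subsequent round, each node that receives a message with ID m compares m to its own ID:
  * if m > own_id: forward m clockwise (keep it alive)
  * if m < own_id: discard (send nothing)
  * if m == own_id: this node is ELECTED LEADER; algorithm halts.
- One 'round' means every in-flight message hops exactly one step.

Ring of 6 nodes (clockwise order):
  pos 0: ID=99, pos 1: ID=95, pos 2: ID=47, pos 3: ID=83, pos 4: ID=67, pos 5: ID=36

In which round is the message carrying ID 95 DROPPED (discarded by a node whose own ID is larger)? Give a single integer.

Answer: 5

Derivation:
Round 1: pos1(id95) recv 99: fwd; pos2(id47) recv 95: fwd; pos3(id83) recv 47: drop; pos4(id67) recv 83: fwd; pos5(id36) recv 67: fwd; pos0(id99) recv 36: drop
Round 2: pos2(id47) recv 99: fwd; pos3(id83) recv 95: fwd; pos5(id36) recv 83: fwd; pos0(id99) recv 67: drop
Round 3: pos3(id83) recv 99: fwd; pos4(id67) recv 95: fwd; pos0(id99) recv 83: drop
Round 4: pos4(id67) recv 99: fwd; pos5(id36) recv 95: fwd
Round 5: pos5(id36) recv 99: fwd; pos0(id99) recv 95: drop
Round 6: pos0(id99) recv 99: ELECTED
Message ID 95 originates at pos 1; dropped at pos 0 in round 5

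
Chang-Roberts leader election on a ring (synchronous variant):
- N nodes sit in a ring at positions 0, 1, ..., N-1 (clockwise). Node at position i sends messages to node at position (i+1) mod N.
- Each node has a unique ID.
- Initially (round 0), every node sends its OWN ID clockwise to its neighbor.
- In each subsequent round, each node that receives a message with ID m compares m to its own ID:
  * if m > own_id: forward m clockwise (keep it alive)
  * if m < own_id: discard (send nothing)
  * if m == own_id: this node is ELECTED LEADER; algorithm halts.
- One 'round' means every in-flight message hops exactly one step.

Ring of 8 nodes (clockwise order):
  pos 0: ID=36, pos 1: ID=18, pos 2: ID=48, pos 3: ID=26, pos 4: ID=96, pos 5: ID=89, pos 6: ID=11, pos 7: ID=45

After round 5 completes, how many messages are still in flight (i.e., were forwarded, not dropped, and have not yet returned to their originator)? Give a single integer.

Round 1: pos1(id18) recv 36: fwd; pos2(id48) recv 18: drop; pos3(id26) recv 48: fwd; pos4(id96) recv 26: drop; pos5(id89) recv 96: fwd; pos6(id11) recv 89: fwd; pos7(id45) recv 11: drop; pos0(id36) recv 45: fwd
Round 2: pos2(id48) recv 36: drop; pos4(id96) recv 48: drop; pos6(id11) recv 96: fwd; pos7(id45) recv 89: fwd; pos1(id18) recv 45: fwd
Round 3: pos7(id45) recv 96: fwd; pos0(id36) recv 89: fwd; pos2(id48) recv 45: drop
Round 4: pos0(id36) recv 96: fwd; pos1(id18) recv 89: fwd
Round 5: pos1(id18) recv 96: fwd; pos2(id48) recv 89: fwd
After round 5: 2 messages still in flight

Answer: 2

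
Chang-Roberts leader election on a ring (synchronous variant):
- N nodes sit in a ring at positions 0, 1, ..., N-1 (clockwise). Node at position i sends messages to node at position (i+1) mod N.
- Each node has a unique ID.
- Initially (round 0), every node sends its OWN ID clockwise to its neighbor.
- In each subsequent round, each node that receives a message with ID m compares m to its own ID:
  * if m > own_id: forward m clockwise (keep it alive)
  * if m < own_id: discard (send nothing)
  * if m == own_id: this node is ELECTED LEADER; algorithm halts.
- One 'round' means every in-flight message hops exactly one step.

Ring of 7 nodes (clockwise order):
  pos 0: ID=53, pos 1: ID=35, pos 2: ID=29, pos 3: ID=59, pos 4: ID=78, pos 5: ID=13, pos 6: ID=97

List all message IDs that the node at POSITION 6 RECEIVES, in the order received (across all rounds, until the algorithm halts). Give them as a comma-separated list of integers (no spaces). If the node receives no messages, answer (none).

Round 1: pos1(id35) recv 53: fwd; pos2(id29) recv 35: fwd; pos3(id59) recv 29: drop; pos4(id78) recv 59: drop; pos5(id13) recv 78: fwd; pos6(id97) recv 13: drop; pos0(id53) recv 97: fwd
Round 2: pos2(id29) recv 53: fwd; pos3(id59) recv 35: drop; pos6(id97) recv 78: drop; pos1(id35) recv 97: fwd
Round 3: pos3(id59) recv 53: drop; pos2(id29) recv 97: fwd
Round 4: pos3(id59) recv 97: fwd
Round 5: pos4(id78) recv 97: fwd
Round 6: pos5(id13) recv 97: fwd
Round 7: pos6(id97) recv 97: ELECTED

Answer: 13,78,97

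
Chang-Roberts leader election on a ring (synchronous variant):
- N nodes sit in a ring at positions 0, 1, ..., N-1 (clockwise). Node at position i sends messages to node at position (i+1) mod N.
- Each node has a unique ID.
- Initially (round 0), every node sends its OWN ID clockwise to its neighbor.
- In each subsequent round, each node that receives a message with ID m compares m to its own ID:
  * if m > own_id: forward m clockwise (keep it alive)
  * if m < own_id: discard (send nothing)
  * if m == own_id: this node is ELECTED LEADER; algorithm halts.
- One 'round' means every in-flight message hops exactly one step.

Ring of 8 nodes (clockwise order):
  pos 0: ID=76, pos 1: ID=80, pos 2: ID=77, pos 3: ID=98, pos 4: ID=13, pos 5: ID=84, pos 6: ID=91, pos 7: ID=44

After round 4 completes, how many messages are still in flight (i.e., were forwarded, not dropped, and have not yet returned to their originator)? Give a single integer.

Answer: 2

Derivation:
Round 1: pos1(id80) recv 76: drop; pos2(id77) recv 80: fwd; pos3(id98) recv 77: drop; pos4(id13) recv 98: fwd; pos5(id84) recv 13: drop; pos6(id91) recv 84: drop; pos7(id44) recv 91: fwd; pos0(id76) recv 44: drop
Round 2: pos3(id98) recv 80: drop; pos5(id84) recv 98: fwd; pos0(id76) recv 91: fwd
Round 3: pos6(id91) recv 98: fwd; pos1(id80) recv 91: fwd
Round 4: pos7(id44) recv 98: fwd; pos2(id77) recv 91: fwd
After round 4: 2 messages still in flight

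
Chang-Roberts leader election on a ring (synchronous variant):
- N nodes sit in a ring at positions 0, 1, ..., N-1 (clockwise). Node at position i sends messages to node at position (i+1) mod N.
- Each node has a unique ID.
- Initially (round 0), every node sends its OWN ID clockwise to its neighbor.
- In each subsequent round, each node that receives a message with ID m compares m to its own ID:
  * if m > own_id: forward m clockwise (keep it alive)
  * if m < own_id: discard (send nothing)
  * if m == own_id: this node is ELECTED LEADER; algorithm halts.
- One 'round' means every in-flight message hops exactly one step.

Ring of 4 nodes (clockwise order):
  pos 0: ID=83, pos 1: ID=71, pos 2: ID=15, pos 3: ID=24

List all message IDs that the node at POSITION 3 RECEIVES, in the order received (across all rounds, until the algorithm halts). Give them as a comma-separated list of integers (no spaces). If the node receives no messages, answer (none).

Answer: 15,71,83

Derivation:
Round 1: pos1(id71) recv 83: fwd; pos2(id15) recv 71: fwd; pos3(id24) recv 15: drop; pos0(id83) recv 24: drop
Round 2: pos2(id15) recv 83: fwd; pos3(id24) recv 71: fwd
Round 3: pos3(id24) recv 83: fwd; pos0(id83) recv 71: drop
Round 4: pos0(id83) recv 83: ELECTED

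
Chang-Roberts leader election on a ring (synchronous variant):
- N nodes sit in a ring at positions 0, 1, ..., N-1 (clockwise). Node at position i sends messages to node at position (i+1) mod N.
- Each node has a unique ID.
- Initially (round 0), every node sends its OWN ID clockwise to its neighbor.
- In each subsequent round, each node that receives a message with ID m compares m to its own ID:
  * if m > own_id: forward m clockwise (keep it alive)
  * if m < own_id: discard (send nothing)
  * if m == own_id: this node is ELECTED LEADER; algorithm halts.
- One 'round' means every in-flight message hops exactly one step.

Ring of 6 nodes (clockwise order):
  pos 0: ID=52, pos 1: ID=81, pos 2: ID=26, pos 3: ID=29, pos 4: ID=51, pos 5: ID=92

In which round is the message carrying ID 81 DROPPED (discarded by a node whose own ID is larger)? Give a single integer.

Answer: 4

Derivation:
Round 1: pos1(id81) recv 52: drop; pos2(id26) recv 81: fwd; pos3(id29) recv 26: drop; pos4(id51) recv 29: drop; pos5(id92) recv 51: drop; pos0(id52) recv 92: fwd
Round 2: pos3(id29) recv 81: fwd; pos1(id81) recv 92: fwd
Round 3: pos4(id51) recv 81: fwd; pos2(id26) recv 92: fwd
Round 4: pos5(id92) recv 81: drop; pos3(id29) recv 92: fwd
Round 5: pos4(id51) recv 92: fwd
Round 6: pos5(id92) recv 92: ELECTED
Message ID 81 originates at pos 1; dropped at pos 5 in round 4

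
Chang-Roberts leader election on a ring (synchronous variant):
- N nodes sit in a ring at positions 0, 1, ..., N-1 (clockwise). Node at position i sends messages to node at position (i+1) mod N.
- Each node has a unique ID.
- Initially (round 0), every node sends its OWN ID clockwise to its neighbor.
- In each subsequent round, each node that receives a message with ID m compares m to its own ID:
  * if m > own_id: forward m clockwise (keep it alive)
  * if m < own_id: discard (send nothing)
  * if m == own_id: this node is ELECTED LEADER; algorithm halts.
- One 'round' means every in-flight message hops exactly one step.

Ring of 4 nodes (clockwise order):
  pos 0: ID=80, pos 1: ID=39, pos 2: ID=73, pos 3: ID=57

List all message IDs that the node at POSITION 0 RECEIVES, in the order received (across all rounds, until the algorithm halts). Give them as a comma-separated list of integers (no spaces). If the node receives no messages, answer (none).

Answer: 57,73,80

Derivation:
Round 1: pos1(id39) recv 80: fwd; pos2(id73) recv 39: drop; pos3(id57) recv 73: fwd; pos0(id80) recv 57: drop
Round 2: pos2(id73) recv 80: fwd; pos0(id80) recv 73: drop
Round 3: pos3(id57) recv 80: fwd
Round 4: pos0(id80) recv 80: ELECTED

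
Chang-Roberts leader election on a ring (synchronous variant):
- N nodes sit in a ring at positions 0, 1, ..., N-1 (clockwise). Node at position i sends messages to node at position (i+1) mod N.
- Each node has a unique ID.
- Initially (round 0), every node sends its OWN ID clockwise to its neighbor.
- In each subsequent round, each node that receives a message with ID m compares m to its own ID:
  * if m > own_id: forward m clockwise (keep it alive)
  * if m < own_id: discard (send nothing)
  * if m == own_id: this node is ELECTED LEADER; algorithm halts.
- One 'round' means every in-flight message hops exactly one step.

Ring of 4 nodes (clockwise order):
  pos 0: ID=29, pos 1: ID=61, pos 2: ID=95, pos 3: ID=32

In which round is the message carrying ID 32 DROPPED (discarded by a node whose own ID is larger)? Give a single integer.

Answer: 2

Derivation:
Round 1: pos1(id61) recv 29: drop; pos2(id95) recv 61: drop; pos3(id32) recv 95: fwd; pos0(id29) recv 32: fwd
Round 2: pos0(id29) recv 95: fwd; pos1(id61) recv 32: drop
Round 3: pos1(id61) recv 95: fwd
Round 4: pos2(id95) recv 95: ELECTED
Message ID 32 originates at pos 3; dropped at pos 1 in round 2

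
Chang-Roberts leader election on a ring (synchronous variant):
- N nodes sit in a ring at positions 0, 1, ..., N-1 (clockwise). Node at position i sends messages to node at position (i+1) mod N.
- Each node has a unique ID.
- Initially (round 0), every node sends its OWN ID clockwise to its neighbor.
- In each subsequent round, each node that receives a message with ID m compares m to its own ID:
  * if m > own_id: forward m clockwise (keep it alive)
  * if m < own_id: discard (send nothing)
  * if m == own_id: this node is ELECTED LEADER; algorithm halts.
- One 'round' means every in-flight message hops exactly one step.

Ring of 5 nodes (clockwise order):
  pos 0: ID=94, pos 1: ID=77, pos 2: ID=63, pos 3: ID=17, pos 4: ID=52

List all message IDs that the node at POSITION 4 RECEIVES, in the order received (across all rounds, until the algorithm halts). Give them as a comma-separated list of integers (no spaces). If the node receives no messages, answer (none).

Round 1: pos1(id77) recv 94: fwd; pos2(id63) recv 77: fwd; pos3(id17) recv 63: fwd; pos4(id52) recv 17: drop; pos0(id94) recv 52: drop
Round 2: pos2(id63) recv 94: fwd; pos3(id17) recv 77: fwd; pos4(id52) recv 63: fwd
Round 3: pos3(id17) recv 94: fwd; pos4(id52) recv 77: fwd; pos0(id94) recv 63: drop
Round 4: pos4(id52) recv 94: fwd; pos0(id94) recv 77: drop
Round 5: pos0(id94) recv 94: ELECTED

Answer: 17,63,77,94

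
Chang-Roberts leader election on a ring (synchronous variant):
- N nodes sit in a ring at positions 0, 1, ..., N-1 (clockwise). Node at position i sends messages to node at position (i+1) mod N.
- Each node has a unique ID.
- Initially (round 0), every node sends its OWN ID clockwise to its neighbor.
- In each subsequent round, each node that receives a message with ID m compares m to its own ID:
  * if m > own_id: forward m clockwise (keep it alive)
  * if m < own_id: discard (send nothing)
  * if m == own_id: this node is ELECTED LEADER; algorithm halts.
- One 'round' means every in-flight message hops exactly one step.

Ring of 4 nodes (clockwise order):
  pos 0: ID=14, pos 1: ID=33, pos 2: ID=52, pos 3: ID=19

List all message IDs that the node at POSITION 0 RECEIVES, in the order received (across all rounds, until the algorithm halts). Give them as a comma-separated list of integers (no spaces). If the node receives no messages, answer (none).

Round 1: pos1(id33) recv 14: drop; pos2(id52) recv 33: drop; pos3(id19) recv 52: fwd; pos0(id14) recv 19: fwd
Round 2: pos0(id14) recv 52: fwd; pos1(id33) recv 19: drop
Round 3: pos1(id33) recv 52: fwd
Round 4: pos2(id52) recv 52: ELECTED

Answer: 19,52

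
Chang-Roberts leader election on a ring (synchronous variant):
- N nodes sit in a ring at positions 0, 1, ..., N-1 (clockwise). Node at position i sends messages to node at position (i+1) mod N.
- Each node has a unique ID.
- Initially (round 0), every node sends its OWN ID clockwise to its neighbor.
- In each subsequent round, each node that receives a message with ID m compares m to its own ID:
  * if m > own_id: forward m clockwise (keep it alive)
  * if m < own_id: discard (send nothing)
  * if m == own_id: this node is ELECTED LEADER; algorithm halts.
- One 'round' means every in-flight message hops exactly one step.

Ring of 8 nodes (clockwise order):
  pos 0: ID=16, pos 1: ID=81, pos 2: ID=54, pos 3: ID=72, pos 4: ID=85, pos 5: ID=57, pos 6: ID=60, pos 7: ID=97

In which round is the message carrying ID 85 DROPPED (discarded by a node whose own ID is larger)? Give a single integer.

Round 1: pos1(id81) recv 16: drop; pos2(id54) recv 81: fwd; pos3(id72) recv 54: drop; pos4(id85) recv 72: drop; pos5(id57) recv 85: fwd; pos6(id60) recv 57: drop; pos7(id97) recv 60: drop; pos0(id16) recv 97: fwd
Round 2: pos3(id72) recv 81: fwd; pos6(id60) recv 85: fwd; pos1(id81) recv 97: fwd
Round 3: pos4(id85) recv 81: drop; pos7(id97) recv 85: drop; pos2(id54) recv 97: fwd
Round 4: pos3(id72) recv 97: fwd
Round 5: pos4(id85) recv 97: fwd
Round 6: pos5(id57) recv 97: fwd
Round 7: pos6(id60) recv 97: fwd
Round 8: pos7(id97) recv 97: ELECTED
Message ID 85 originates at pos 4; dropped at pos 7 in round 3

Answer: 3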